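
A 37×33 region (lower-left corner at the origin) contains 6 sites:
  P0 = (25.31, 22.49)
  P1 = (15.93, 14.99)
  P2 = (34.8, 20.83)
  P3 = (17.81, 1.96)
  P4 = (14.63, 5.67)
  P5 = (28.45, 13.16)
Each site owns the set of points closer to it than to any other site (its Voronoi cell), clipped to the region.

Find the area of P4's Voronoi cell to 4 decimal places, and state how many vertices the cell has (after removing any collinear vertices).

1. box [0,37]×[0,33]: [(0, 0) (37, 0) (37, 33) (0, 33)]
2. ⊥bis P4·P0 via (19.97,14.08): [(0, 26.7601) (0, 0) (37, 0) (37, 3.2667)]  |A|=555.4954
3. ⊥bis P4·P1 via (15.28,10.33): [(28.8588, 8.436) (0, 12.4613) (0, 0) (37, 0) (37, 3.2667)]  |A|=349.1722
4. ⊥bis P4·P2 via (24.715,13.25): [(28.2717, 8.5178) (0, 12.4613) (0, 0) (34.6738, 0)]  |A|=323.825
5. ⊥bis P4·P3 via (16.22,3.815): [(22.6255, 9.3054) (0, 12.4613) (0, 0) (11.7692, 0)]  |A|=195.7303
6. ⊥bis P4·P5 via (21.54,9.415): [(21.9249, 8.7049) (21.5155, 9.4602) (0, 12.4613) (0, 0) (11.7692, 0)]  |A|=195.3428
7. canonical 5-gon: [(21.9249, 8.7049) (21.5155, 9.4602) (0, 12.4613) (0, 0) (11.7692, 0)]
8. shoelace: 195.3428

Area of P4's cell: 195.3428 (5 vertices)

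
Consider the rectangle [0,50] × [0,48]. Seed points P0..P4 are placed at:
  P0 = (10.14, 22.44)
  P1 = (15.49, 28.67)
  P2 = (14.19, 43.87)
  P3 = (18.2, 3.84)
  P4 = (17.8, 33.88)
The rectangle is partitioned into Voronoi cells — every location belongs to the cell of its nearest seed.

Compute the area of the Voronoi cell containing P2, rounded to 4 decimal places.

1. box [0,50]×[0,48]: [(0, 0) (50, 0) (50, 48) (0, 48)]
2. ⊥bis P2·P0 via (12.165,33.155): [(0, 35.454) (50, 26.0047) (50, 48) (0, 48)]  |A|=863.5327
3. ⊥bis P2·P1 via (14.84,36.27): [(0, 35.454) (1.6511, 35.142) (50, 39.2771) (50, 48) (0, 48)]  |A|=542.6785
4. ⊥bis P2·P3 via (16.195,23.855): [(0, 35.454) (1.6511, 35.142) (50, 39.2771) (50, 48) (0, 48)]  |A|=542.6785
5. ⊥bis P2·P4 via (15.995,38.875): [(0, 35.454) (1.6511, 35.142) (6.9091, 35.5917) (41.2467, 48) (0, 48)]  |A|=300.433
6. canonical 5-gon: [(0, 35.454) (1.6511, 35.142) (6.9091, 35.5917) (41.2467, 48) (0, 48)]
7. shoelace: 300.433

Area of P2's cell: 300.4330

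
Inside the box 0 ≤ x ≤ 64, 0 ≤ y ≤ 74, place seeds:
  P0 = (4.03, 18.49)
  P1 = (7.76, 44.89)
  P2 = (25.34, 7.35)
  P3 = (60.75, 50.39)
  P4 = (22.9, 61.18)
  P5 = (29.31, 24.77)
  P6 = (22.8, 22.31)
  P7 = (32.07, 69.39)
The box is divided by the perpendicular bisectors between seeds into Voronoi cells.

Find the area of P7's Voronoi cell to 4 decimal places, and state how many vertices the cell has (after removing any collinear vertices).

Area of P7's cell: 417.7141 (3 vertices)

1. box [0,64]×[0,74]: [(0, 0) (64, 0) (64, 74) (0, 74)]
2. ⊥bis P7·P0 via (18.05,43.94): [(0, 53.8835) (64, 18.6269) (64, 74) (0, 74)]  |A|=2415.6693
3. ⊥bis P7·P1 via (19.915,57.14): [(52.1503, 25.1547) (64, 18.6269) (64, 74) (2.9232, 74)]  |A|=1819.7345
4. ⊥bis P7·P2 via (28.705,38.37): [(40.0747, 37.1366) (64, 34.5413) (64, 74) (2.9232, 74)]  |A|=1597.7788
5. ⊥bis P7·P3 via (46.41,59.89): [(34.8022, 42.3683) (55.7576, 74) (2.9232, 74)]  |A|=835.6214
6. ⊥bis P7·P4 via (27.485,65.285): [(40.4159, 50.8421) (55.7576, 74) (19.6824, 74)]  |A|=417.7141
7. ⊥bis P7·P5 via (30.69,47.08): [(40.4159, 50.8421) (55.7576, 74) (19.6824, 74)]  |A|=417.7141
8. ⊥bis P7·P6 via (27.435,45.85): [(40.4159, 50.8421) (55.7576, 74) (19.6824, 74)]  |A|=417.7141
9. canonical 3-gon: [(40.4159, 50.8421) (55.7576, 74) (19.6824, 74)]
10. shoelace: 417.7141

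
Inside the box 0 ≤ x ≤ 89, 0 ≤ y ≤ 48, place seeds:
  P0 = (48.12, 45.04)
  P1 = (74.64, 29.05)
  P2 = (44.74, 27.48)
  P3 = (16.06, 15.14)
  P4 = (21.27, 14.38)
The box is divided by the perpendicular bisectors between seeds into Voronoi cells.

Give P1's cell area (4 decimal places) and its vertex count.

Area of P1's cell: 1329.7056 (5 vertices)

1. box [0,89]×[0,48]: [(0, 0) (89, 0) (89, 48) (0, 48)]
2. ⊥bis P1·P0 via (61.38,37.045): [(39.044, 0) (89, 0) (89, 48) (67.9852, 48)]  |A|=1703.2976
3. ⊥bis P1·P2 via (59.69,28.265): [(59.4013, 33.7632) (61.1741, 0) (89, 0) (89, 48) (67.9852, 48)]  |A|=1329.7056
4. ⊥bis P1·P3 via (45.35,22.095): [(59.4013, 33.7632) (61.1741, 0) (89, 0) (89, 48) (67.9852, 48)]  |A|=1329.7056
5. ⊥bis P1·P4 via (47.955,21.715): [(59.4013, 33.7632) (61.1741, 0) (89, 0) (89, 48) (67.9852, 48)]  |A|=1329.7056
6. canonical 5-gon: [(59.4013, 33.7632) (61.1741, 0) (89, 0) (89, 48) (67.9852, 48)]
7. shoelace: 1329.7056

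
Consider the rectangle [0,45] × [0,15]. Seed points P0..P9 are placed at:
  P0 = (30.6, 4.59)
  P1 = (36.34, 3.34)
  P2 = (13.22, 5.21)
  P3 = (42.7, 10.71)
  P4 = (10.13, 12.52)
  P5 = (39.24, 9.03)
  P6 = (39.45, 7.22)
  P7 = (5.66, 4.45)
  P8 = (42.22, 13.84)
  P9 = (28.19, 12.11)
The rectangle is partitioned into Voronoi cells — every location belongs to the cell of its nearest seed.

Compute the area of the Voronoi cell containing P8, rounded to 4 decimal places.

1. box [0,45]×[0,15]: [(0, 0) (45, 0) (45, 15) (0, 15)]
2. ⊥bis P8·P0 via (36.41,9.215): [(43.7455, 0) (45, 0) (45, 15) (31.8049, 15)]  |A|=108.3718
3. ⊥bis P8·P1 via (39.28,8.59): [(34.9992, 10.9872) (45, 5.3868) (45, 15) (31.8049, 15)]  |A|=74.5441
4. ⊥bis P8·P2 via (27.72,9.525): [(34.9992, 10.9872) (45, 5.3868) (45, 15) (31.8049, 15)]  |A|=74.5441
5. ⊥bis P8·P3 via (42.46,12.275): [(34.8973, 11.1152) (45, 12.6645) (45, 15) (31.8049, 15)]  |A|=37.4272
6. ⊥bis P8·P4 via (26.175,13.18): [(34.8973, 11.1152) (45, 12.6645) (45, 15) (31.8049, 15)]  |A|=37.4272
7. ⊥bis P8·P5 via (40.73,11.435): [(39.9864, 11.8957) (45, 12.6645) (45, 15) (34.9758, 15)]  |A|=21.4138
8. ⊥bis P8·P6 via (40.835,10.53): [(39.9864, 11.8957) (45, 12.6645) (45, 15) (34.9758, 15)]  |A|=21.4138
9. ⊥bis P8·P7 via (23.94,9.145): [(39.9864, 11.8957) (45, 12.6645) (45, 15) (34.9758, 15)]  |A|=21.4138
10. ⊥bis P8·P9 via (35.205,12.975): [(39.9864, 11.8957) (45, 12.6645) (45, 15) (34.9758, 15)]  |A|=21.4138
11. canonical 4-gon: [(39.9864, 11.8957) (45, 12.6645) (45, 15) (34.9758, 15)]
12. shoelace: 21.4138

Area of P8's cell: 21.4138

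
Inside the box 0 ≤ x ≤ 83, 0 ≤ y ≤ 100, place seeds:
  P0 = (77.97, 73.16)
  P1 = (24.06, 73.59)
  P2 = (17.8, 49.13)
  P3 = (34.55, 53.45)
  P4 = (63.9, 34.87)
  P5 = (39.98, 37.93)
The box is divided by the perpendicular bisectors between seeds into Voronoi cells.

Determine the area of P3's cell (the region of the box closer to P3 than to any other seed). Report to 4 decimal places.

Area of P3's cell: 651.3430

1. box [0,83]×[0,100]: [(0, 0) (83, 0) (83, 100) (0, 100)]
2. ⊥bis P3·P0 via (56.26,63.305): [(0, 0) (83, 0) (83, 4.3983) (39.6027, 100) (0, 100)]  |A|=6225.5741
3. ⊥bis P3·P1 via (29.305,63.52): [(0, 48.2564) (0, 0) (83, 0) (83, 4.3983) (51.0266, 74.8338)]  |A|=4407.0974
4. ⊥bis P3·P2 via (26.175,51.29): [(23.765, 60.6345) (39.4032, 0) (83, 0) (83, 4.3983) (51.0266, 74.8338)]  |A|=2639.0953
5. ⊥bis P3·P4 via (49.225,44.16): [(23.765, 60.6345) (34.154, 20.353) (58.3834, 58.6272) (51.0266, 74.8338)]  |A|=959.9554
6. ⊥bis P3·P5 via (37.265,45.69): [(23.765, 60.6345) (28.4176, 42.5946) (53.8717, 51.5002) (58.3834, 58.6272) (51.0266, 74.8338)]  |A|=651.343
7. canonical 5-gon: [(23.765, 60.6345) (28.4176, 42.5946) (53.8717, 51.5002) (58.3834, 58.6272) (51.0266, 74.8338)]
8. shoelace: 651.343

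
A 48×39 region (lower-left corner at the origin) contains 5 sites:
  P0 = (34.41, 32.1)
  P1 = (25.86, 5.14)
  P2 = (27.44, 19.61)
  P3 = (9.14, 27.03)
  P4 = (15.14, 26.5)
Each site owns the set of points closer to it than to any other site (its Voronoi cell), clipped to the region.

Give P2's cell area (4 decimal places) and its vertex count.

Area of P2's cell: 340.5498 (4 vertices)

1. box [0,48]×[0,39]: [(0, 0) (48, 0) (48, 39) (0, 39)]
2. ⊥bis P2·P0 via (30.925,25.855): [(0, 0) (48, 0) (48, 16.3264) (7.3696, 39) (0, 39)]  |A|=1411.3806
3. ⊥bis P2·P1 via (26.65,12.375): [(0, 15.285) (48, 10.0438) (48, 16.3264) (7.3696, 39) (0, 39)]  |A|=803.4914
4. ⊥bis P2·P3 via (18.29,23.32): [(14.3948, 13.7132) (48, 10.0438) (48, 16.3264) (21.4596, 31.1371)]  |A|=389.1016
5. ⊥bis P2·P4 via (21.29,23.055): [(15.9612, 13.5421) (48, 10.0438) (48, 16.3264) (24.7795, 29.2845)]  |A|=340.5498
6. canonical 4-gon: [(15.9612, 13.5421) (48, 10.0438) (48, 16.3264) (24.7795, 29.2845)]
7. shoelace: 340.5498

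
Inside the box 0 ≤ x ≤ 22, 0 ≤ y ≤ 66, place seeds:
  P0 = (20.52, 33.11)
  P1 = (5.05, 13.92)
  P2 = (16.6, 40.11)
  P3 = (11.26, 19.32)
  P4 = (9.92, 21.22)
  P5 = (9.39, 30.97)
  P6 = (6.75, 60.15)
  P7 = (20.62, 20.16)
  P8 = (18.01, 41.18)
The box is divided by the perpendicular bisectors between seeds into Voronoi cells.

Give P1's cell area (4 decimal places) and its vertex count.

1. box [0,22]×[0,66]: [(0, 0) (22, 0) (22, 66) (0, 66)]
2. ⊥bis P1·P0 via (12.785,23.515): [(0, 33.8216) (0, 0) (22, 0) (22, 16.0863)]  |A|=548.9875
3. ⊥bis P1·P2 via (10.825,27.015): [(5.5669, 29.3339) (0, 31.7889) (0, 0) (22, 0) (22, 16.0863)]  |A|=543.3295
4. ⊥bis P1·P3 via (8.155,16.62): [(0, 25.9982) (0, 0) (22, 0) (22, 0.6983)]  |A|=293.6615
5. ⊥bis P1·P4 via (7.485,17.57): [(7.1133, 17.818) (0, 22.5634) (0, 0) (22, 0) (22, 0.6983)]  |A|=281.4451
6. ⊥bis P1·P5 via (7.22,22.445): [(7.1133, 17.818) (0, 22.5634) (0, 0) (22, 0) (22, 0.6983)]  |A|=281.4451
7. ⊥bis P1·P6 via (5.9,37.035): [(7.1133, 17.818) (0, 22.5634) (0, 0) (22, 0) (22, 0.6983)]  |A|=281.4451
8. ⊥bis P1·P7 via (12.835,17.04): [(17.1481, 6.2779) (7.1133, 17.818) (0, 22.5634) (0, 0) (19.6641, 0)]  |A|=272.419
9. ⊥bis P1·P8 via (11.53,27.55): [(17.1481, 6.2779) (7.1133, 17.818) (0, 22.5634) (0, 0) (19.6641, 0)]  |A|=272.419
10. canonical 5-gon: [(17.1481, 6.2779) (7.1133, 17.818) (0, 22.5634) (0, 0) (19.6641, 0)]
11. shoelace: 272.419

Area of P1's cell: 272.4190 (5 vertices)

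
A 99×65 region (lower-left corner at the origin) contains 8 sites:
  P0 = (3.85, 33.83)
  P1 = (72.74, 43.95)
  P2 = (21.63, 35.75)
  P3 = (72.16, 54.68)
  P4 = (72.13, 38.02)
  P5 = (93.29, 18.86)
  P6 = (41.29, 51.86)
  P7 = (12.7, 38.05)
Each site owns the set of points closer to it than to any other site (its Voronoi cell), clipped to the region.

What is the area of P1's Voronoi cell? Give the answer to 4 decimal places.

1. box [0,99]×[0,65]: [(0, 0) (99, 0) (99, 65) (0, 65)]
2. ⊥bis P1·P0 via (38.295,38.89): [(44.008, 0) (99, 0) (99, 65) (34.4594, 65)]  |A|=3884.8097
3. ⊥bis P1·P2 via (47.185,39.85): [(53.5785, 0) (99, 0) (99, 65) (43.15, 65)]  |A|=3291.3256
4. ⊥bis P1·P3 via (72.45,49.315): [(45.8967, 47.8797) (53.5785, 0) (99, 0) (99, 50.7501)]  |A|=2434.8835
5. ⊥bis P1·P4 via (72.435,40.985): [(45.8967, 47.8797) (46.5761, 43.645) (99, 38.2523) (99, 50.7501)]  |A|=441.0038
6. ⊥bis P1·P5 via (83.015,31.405): [(45.8967, 47.8797) (46.5761, 43.645) (92.2259, 38.9492) (99, 44.4975) (99, 50.7501)]  |A|=419.8509
7. ⊥bis P1·P6 via (57.015,47.905): [(57.1618, 48.4886) (55.7073, 42.7057) (92.2259, 38.9492) (99, 44.4975) (99, 50.7501)]  |A|=368.7067
8. ⊥bis P1·P7 via (42.72,41): [(57.1618, 48.4886) (55.7073, 42.7057) (92.2259, 38.9492) (99, 44.4975) (99, 50.7501)]  |A|=368.7067
9. canonical 5-gon: [(57.1618, 48.4886) (55.7073, 42.7057) (92.2259, 38.9492) (99, 44.4975) (99, 50.7501)]
10. shoelace: 368.7067

Area of P1's cell: 368.7067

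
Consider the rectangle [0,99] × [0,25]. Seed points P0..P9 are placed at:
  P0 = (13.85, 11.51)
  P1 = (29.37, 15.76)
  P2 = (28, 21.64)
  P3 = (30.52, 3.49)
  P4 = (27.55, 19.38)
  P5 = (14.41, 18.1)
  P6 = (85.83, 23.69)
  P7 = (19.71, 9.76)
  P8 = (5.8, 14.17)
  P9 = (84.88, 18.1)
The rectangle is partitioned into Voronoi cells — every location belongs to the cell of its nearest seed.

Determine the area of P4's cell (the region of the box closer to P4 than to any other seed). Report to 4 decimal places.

Area of P4's cell: 43.2402

1. box [0,99]×[0,25]: [(0, 0) (99, 0) (99, 25) (0, 25)]
2. ⊥bis P4·P0 via (20.7,15.445): [(29.5724, 0) (99, 0) (99, 25) (15.2111, 25)]  |A|=1915.2059
3. ⊥bis P4·P1 via (28.46,17.57): [(21.4918, 14.0666) (43.2384, 25) (15.2111, 25)]  |A|=153.2159
4. ⊥bis P4·P2 via (27.775,20.51): [(16.5008, 22.7549) (21.4918, 14.0666) (32.4544, 19.5783)]  |A|=61.377
5. ⊥bis P4·P3 via (29.035,11.435): [(16.5008, 22.7549) (21.4918, 14.0666) (32.4544, 19.5783)]  |A|=61.377
6. ⊥bis P4·P5 via (20.98,18.74): [(20.6698, 21.9248) (21.4237, 14.1852) (21.4918, 14.0666) (32.4544, 19.5783)]  |A|=45.557
7. ⊥bis P4·P6 via (56.69,21.535): [(20.6698, 21.9248) (21.4237, 14.1852) (21.4918, 14.0666) (32.4544, 19.5783)]  |A|=45.557
8. ⊥bis P4·P7 via (23.63,14.57): [(20.6698, 21.9248) (21.1927, 16.5563) (23.1962, 14.9235) (32.4544, 19.5783)]  |A|=43.2402
9. ⊥bis P4·P8 via (16.675,16.775): [(20.6698, 21.9248) (21.1927, 16.5563) (23.1962, 14.9235) (32.4544, 19.5783)]  |A|=43.2402
10. ⊥bis P4·P9 via (56.215,18.74): [(20.6698, 21.9248) (21.1927, 16.5563) (23.1962, 14.9235) (32.4544, 19.5783)]  |A|=43.2402
11. canonical 4-gon: [(20.6698, 21.9248) (21.1927, 16.5563) (23.1962, 14.9235) (32.4544, 19.5783)]
12. shoelace: 43.2402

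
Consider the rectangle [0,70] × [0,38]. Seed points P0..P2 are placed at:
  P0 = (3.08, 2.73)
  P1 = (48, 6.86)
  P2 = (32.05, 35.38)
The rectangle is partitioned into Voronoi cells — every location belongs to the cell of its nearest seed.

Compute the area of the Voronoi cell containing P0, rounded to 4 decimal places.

1. box [0,70]×[0,38]: [(0, 0) (70, 0) (70, 38) (0, 38)]
2. ⊥bis P0·P1 via (25.54,4.795): [(0, 0) (25.9809, 0) (22.4871, 38) (0, 38)]  |A|=920.891
3. ⊥bis P0·P2 via (17.565,19.055): [(0, 34.6402) (0, 0) (25.9809, 0) (24.8208, 12.617)]  |A|=593.7998
4. canonical 4-gon: [(0, 34.6402) (0, 0) (25.9809, 0) (24.8208, 12.617)]
5. shoelace: 593.7998

Area of P0's cell: 593.7998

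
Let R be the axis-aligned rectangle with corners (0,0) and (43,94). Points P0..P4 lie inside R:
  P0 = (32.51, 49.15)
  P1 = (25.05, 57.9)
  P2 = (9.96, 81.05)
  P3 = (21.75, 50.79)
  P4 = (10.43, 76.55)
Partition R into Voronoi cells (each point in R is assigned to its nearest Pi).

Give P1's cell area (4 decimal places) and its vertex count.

1. box [0,43]×[0,94]: [(0, 0) (43, 0) (43, 94) (0, 94)]
2. ⊥bis P1·P0 via (28.78,53.525): [(0, 28.988) (43, 65.6486) (43, 94) (0, 94)]  |A|=2007.314
3. ⊥bis P1·P2 via (17.505,69.475): [(0, 58.0646) (0, 28.988) (43, 65.6486) (43, 86.0936)]  |A|=1064.7146
4. ⊥bis P1·P3 via (23.4,54.345): [(6.399, 62.2357) (27.5063, 52.4391) (43, 65.6486) (43, 86.0936)]  |A|=589.4539
5. ⊥bis P1·P4 via (17.74,67.225): [(35.9351, 81.4884) (9.5248, 60.785) (27.5063, 52.4391) (43, 65.6486) (43, 86.0936)]  |A|=537.9395
6. canonical 5-gon: [(35.9351, 81.4884) (9.5248, 60.785) (27.5063, 52.4391) (43, 65.6486) (43, 86.0936)]
7. shoelace: 537.9395

Area of P1's cell: 537.9395 (5 vertices)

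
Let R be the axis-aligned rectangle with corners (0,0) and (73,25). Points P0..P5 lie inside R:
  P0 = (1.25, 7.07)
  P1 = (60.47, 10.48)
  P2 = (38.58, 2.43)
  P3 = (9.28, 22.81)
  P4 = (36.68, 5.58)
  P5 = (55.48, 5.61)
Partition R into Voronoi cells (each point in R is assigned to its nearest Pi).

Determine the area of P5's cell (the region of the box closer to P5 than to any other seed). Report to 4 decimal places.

1. box [0,73]×[0,25]: [(0, 0) (73, 0) (73, 25) (0, 25)]
2. ⊥bis P5·P0 via (28.365,6.34): [(28.1943, 0) (73, 0) (73, 25) (28.8674, 25)]  |A|=1111.729
3. ⊥bis P5·P1 via (57.975,8.045): [(28.1943, 0) (65.8265, 0) (41.4277, 25) (28.8674, 25)]  |A|=627.4073
4. ⊥bis P5·P2 via (47.03,4.02): [(47.7864, 0) (65.8265, 0) (43.4775, 22.8997)]  |A|=206.557
5. ⊥bis P5·P3 via (32.38,14.21): [(47.7864, 0) (65.8265, 0) (43.4775, 22.8997)]  |A|=206.557
6. ⊥bis P5·P4 via (46.08,5.595): [(46.0744, 9.0985) (47.7864, 0) (65.8265, 0) (46.0566, 20.2571)]  |A|=192.1908
7. canonical 4-gon: [(46.0744, 9.0985) (47.7864, 0) (65.8265, 0) (46.0566, 20.2571)]
8. shoelace: 192.1908

Area of P5's cell: 192.1908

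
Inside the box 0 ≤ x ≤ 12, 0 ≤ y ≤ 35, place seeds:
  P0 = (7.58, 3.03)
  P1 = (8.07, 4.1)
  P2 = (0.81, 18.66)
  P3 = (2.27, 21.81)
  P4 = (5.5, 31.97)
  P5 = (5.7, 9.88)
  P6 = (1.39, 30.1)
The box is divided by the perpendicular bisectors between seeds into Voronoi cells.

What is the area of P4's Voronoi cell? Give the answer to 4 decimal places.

1. box [0,12]×[0,35]: [(0, 0) (12, 0) (12, 35) (0, 35)]
2. ⊥bis P4·P0 via (6.54,17.5): [(0, 17.03) (12, 17.8924) (12, 35) (0, 35)]  |A|=210.4657
3. ⊥bis P4·P1 via (6.785,18.035): [(0, 17.4093) (12, 18.5159) (12, 35) (0, 35)]  |A|=204.4487
4. ⊥bis P4·P2 via (3.155,25.315): [(0, 26.4267) (12, 22.1983) (12, 35) (0, 35)]  |A|=128.2498
5. ⊥bis P4·P3 via (3.885,26.89): [(0, 28.1251) (12, 24.3101) (12, 35) (0, 35)]  |A|=105.3886
6. ⊥bis P4·P5 via (5.6,20.925): [(0, 28.1251) (12, 24.3101) (12, 35) (0, 35)]  |A|=105.3886
7. ⊥bis P4·P6 via (3.445,31.035): [(5.5754, 26.3526) (12, 24.3101) (12, 35) (1.641, 35)]  |A|=79.1282
8. canonical 4-gon: [(5.5754, 26.3526) (12, 24.3101) (12, 35) (1.641, 35)]
9. shoelace: 79.1282

Area of P4's cell: 79.1282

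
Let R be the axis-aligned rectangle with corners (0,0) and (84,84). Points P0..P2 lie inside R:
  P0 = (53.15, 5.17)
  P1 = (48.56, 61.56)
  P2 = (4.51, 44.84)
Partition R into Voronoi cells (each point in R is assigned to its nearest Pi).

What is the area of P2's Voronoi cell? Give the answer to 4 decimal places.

1. box [0,84]×[0,84]: [(0, 0) (84, 0) (84, 84) (0, 84)]
2. ⊥bis P2·P0 via (28.83,25.005): [(0, 0) (8.4363, 0) (76.9454, 84) (0, 84)]  |A|=3586.0312
3. ⊥bis P2·P1 via (26.535,53.2): [(0, 0) (8.4363, 0) (34.567, 32.0392) (14.8443, 84) (0, 84)]  |A|=1972.6201
4. canonical 5-gon: [(0, 0) (8.4363, 0) (34.567, 32.0392) (14.8443, 84) (0, 84)]
5. shoelace: 1972.6201

Area of P2's cell: 1972.6201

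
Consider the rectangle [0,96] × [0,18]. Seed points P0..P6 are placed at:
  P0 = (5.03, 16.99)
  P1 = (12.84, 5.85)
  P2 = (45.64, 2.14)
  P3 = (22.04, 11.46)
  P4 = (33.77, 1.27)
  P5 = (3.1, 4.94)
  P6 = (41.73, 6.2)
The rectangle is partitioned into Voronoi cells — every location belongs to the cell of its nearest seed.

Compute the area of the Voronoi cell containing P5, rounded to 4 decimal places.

1. box [0,96]×[0,18]: [(0, 0) (96, 0) (96, 18) (0, 18)]
2. ⊥bis P5·P0 via (4.065,10.965): [(0, 11.6161) (0, 0) (72.5252, 0)]  |A|=421.2293
3. ⊥bis P5·P1 via (7.97,5.395): [(7.501, 10.4147) (0, 11.6161) (0, 0) (8.4741, 0)]  |A|=87.6934
4. ⊥bis P5·P2 via (24.37,3.54): [(7.501, 10.4147) (0, 11.6161) (0, 0) (8.4741, 0)]  |A|=87.6934
5. ⊥bis P5·P3 via (12.57,8.2): [(7.501, 10.4147) (0, 11.6161) (0, 0) (8.4741, 0)]  |A|=87.6934
6. ⊥bis P5·P4 via (18.435,3.105): [(7.501, 10.4147) (0, 11.6161) (0, 0) (8.4741, 0)]  |A|=87.6934
7. ⊥bis P5·P6 via (22.415,5.57): [(7.501, 10.4147) (0, 11.6161) (0, 0) (8.4741, 0)]  |A|=87.6934
8. canonical 4-gon: [(7.501, 10.4147) (0, 11.6161) (0, 0) (8.4741, 0)]
9. shoelace: 87.6934

Area of P5's cell: 87.6934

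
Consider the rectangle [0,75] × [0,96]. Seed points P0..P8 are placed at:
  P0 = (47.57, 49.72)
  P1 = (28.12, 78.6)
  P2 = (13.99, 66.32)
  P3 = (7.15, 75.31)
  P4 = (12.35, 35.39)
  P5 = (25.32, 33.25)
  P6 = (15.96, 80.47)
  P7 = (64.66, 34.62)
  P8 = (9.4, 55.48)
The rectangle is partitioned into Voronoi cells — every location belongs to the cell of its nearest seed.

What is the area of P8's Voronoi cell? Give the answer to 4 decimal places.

1. box [0,75]×[0,96]: [(0, 0) (75, 0) (75, 96) (0, 96)]
2. ⊥bis P8·P0 via (28.485,52.6): [(0, 0) (20.5475, 0) (35.0342, 96) (0, 96)]  |A|=2667.9209
3. ⊥bis P8·P1 via (18.76,67.04): [(0, 82.2298) (0, 0) (20.5475, 0) (29.3679, 58.4509)]  |A|=1807.9671
4. ⊥bis P8·P2 via (11.695,60.9): [(0, 65.852) (0, 0) (20.5475, 0) (28.6539, 53.7191)]  |A|=1495.3531
5. ⊥bis P8·P3 via (8.275,65.395): [(2.6, 64.7511) (0, 64.4561) (0, 0) (20.5475, 0) (28.6539, 53.7191)]  |A|=1493.5383
6. ⊥bis P8·P4 via (10.875,45.435): [(2.6, 64.7511) (0, 64.4561) (0, 43.8381) (27.7783, 47.9171) (28.6539, 53.7191)]  |A|=392.3765
7. ⊥bis P8·P5 via (17.36,44.365): [(2.6, 64.7511) (0, 64.4561) (0, 43.8381) (20.9121, 46.9088) (28.4397, 52.2997) (28.6539, 53.7191)]  |A|=377.6638
8. ⊥bis P8·P6 via (12.68,67.975): [(2.6, 64.7511) (0, 64.4561) (0, 43.8381) (20.9121, 46.9088) (28.4397, 52.2997) (28.6539, 53.7191)]  |A|=377.6638
9. ⊥bis P8·P7 via (37.03,45.05): [(2.6, 64.7511) (0, 64.4561) (0, 43.8381) (20.9121, 46.9088) (28.4397, 52.2997) (28.6539, 53.7191)]  |A|=377.6638
10. canonical 6-gon: [(2.6, 64.7511) (0, 64.4561) (0, 43.8381) (20.9121, 46.9088) (28.4397, 52.2997) (28.6539, 53.7191)]
11. shoelace: 377.6638

Area of P8's cell: 377.6638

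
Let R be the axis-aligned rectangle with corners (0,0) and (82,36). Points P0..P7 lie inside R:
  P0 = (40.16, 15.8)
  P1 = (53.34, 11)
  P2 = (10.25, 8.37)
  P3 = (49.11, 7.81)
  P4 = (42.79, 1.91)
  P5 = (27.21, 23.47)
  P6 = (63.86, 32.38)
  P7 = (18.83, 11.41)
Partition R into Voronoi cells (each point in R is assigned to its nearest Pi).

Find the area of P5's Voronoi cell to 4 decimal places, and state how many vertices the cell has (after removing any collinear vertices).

Area of P5's cell: 526.4849 (4 vertices)

1. box [0,82]×[0,36]: [(0, 0) (82, 0) (82, 36) (0, 36)]
2. ⊥bis P5·P0 via (33.685,19.635): [(0, 0) (22.0556, 0) (43.3776, 36) (0, 36)]  |A|=1177.7985
3. ⊥bis P5·P1 via (40.275,17.235): [(0, 0) (22.0556, 0) (43.3776, 36) (0, 36)]  |A|=1177.7985
4. ⊥bis P5·P2 via (18.73,15.92): [(26.3894, 7.3171) (43.3776, 36) (0.8522, 36)]  |A|=609.8761
5. ⊥bis P5·P3 via (38.16,15.64): [(26.3894, 7.3171) (43.3776, 36) (0.8522, 36)]  |A|=609.8761
6. ⊥bis P5·P4 via (35,12.69): [(26.3894, 7.3171) (43.3776, 36) (0.8522, 36)]  |A|=609.8761
7. ⊥bis P5·P6 via (45.535,27.925): [(26.3894, 7.3171) (43.3776, 36) (0.8522, 36)]  |A|=609.8761
8. ⊥bis P5·P7 via (23.02,17.44): [(8.2216, 27.7228) (29.6545, 12.8299) (43.3776, 36) (0.8522, 36)]  |A|=526.4849
9. canonical 4-gon: [(8.2216, 27.7228) (29.6545, 12.8299) (43.3776, 36) (0.8522, 36)]
10. shoelace: 526.4849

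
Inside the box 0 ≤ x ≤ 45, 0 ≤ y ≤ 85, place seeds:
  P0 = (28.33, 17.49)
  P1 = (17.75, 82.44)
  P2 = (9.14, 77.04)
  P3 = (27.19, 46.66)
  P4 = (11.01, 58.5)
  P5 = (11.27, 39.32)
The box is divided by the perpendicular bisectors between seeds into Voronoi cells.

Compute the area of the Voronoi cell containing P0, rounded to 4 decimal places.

1. box [0,45]×[0,85]: [(0, 0) (45, 0) (45, 85) (0, 85)]
2. ⊥bis P0·P1 via (23.04,49.965): [(0, 46.2119) (0, 0) (45, 0) (45, 53.5422)]  |A|=2244.4667
3. ⊥bis P0·P2 via (18.735,47.265): [(31.2776, 51.3069) (0, 41.2276) (0, 0) (45, 0) (45, 53.5422)]  |A|=2166.5186
4. ⊥bis P0·P3 via (27.76,32.075): [(0, 30.9901) (0, 0) (45, 0) (45, 32.7488)]  |A|=1434.1245
5. ⊥bis P0·P4 via (19.67,37.995): [(3.3984, 31.1229) (0, 29.6877) (0, 0) (45, 0) (45, 32.7488)]  |A|=1431.9113
6. ⊥bis P0·P5 via (19.8,28.405): [(24.3243, 31.9407) (0, 12.9314) (0, 0) (45, 0) (45, 32.7488)]  |A|=1214.492
7. canonical 5-gon: [(24.3243, 31.9407) (0, 12.9314) (0, 0) (45, 0) (45, 32.7488)]
8. shoelace: 1214.492

Area of P0's cell: 1214.4920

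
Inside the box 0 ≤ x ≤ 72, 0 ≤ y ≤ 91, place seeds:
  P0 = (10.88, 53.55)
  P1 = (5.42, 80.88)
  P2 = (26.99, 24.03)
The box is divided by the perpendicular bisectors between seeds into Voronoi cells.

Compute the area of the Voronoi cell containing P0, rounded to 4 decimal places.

Area of P0's cell: 1776.6701

1. box [0,72]×[0,91]: [(0, 0) (72, 0) (72, 91) (0, 91)]
2. ⊥bis P0·P1 via (8.15,67.215): [(0, 65.5868) (0, 0) (72, 0) (72, 79.971)]  |A|=5240.0798
3. ⊥bis P0·P2 via (18.935,38.79): [(0, 65.5868) (0, 28.4566) (72, 67.7493) (72, 79.971)]  |A|=1776.6701
4. canonical 4-gon: [(0, 65.5868) (0, 28.4566) (72, 67.7493) (72, 79.971)]
5. shoelace: 1776.6701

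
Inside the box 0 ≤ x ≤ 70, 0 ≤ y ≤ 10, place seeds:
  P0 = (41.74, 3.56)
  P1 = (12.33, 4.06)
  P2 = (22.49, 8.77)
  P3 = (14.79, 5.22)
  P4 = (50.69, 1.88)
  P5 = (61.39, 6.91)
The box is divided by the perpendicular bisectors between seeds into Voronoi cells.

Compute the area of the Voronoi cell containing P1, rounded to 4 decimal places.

Area of P1's cell: 133.9024

1. box [0,70]×[0,10]: [(0, 0) (70, 0) (70, 10) (0, 10)]
2. ⊥bis P1·P0 via (27.035,3.81): [(0, 0) (26.9702, 0) (27.1402, 10) (0, 10)]  |A|=270.5523
3. ⊥bis P1·P2 via (17.41,6.415): [(0, 0) (20.3839, 0) (15.7481, 10) (0, 10)]  |A|=180.6597
4. ⊥bis P1·P3 via (13.56,4.64): [(0, 0) (15.748, 0) (11.0325, 10) (0, 10)]  |A|=133.9024
5. ⊥bis P1·P4 via (31.51,2.97): [(0, 0) (15.748, 0) (11.0325, 10) (0, 10)]  |A|=133.9024
6. ⊥bis P1·P5 via (36.86,5.485): [(0, 0) (15.748, 0) (11.0325, 10) (0, 10)]  |A|=133.9024
7. canonical 4-gon: [(0, 0) (15.748, 0) (11.0325, 10) (0, 10)]
8. shoelace: 133.9024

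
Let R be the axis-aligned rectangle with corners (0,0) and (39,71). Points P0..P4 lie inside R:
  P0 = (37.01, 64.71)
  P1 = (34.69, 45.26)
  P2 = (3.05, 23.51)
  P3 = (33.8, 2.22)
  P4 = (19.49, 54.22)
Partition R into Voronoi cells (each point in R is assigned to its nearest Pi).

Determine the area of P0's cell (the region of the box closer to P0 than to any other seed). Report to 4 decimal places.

Area of P0's cell: 205.0246

1. box [0,39]×[0,71]: [(0, 0) (39, 0) (39, 71) (0, 71)]
2. ⊥bis P0·P1 via (35.85,54.985): [(0, 59.2612) (39, 54.6093) (39, 71) (0, 71)]  |A|=548.526
3. ⊥bis P0·P2 via (20.03,44.11): [(0, 60.6202) (1.9276, 59.0313) (39, 54.6093) (39, 71) (0, 71)]  |A|=547.2162
4. ⊥bis P0·P3 via (35.405,33.465): [(0, 60.6202) (1.9276, 59.0313) (39, 54.6093) (39, 71) (0, 71)]  |A|=547.2162
5. ⊥bis P0·P4 via (28.25,59.465): [(30.5542, 55.6167) (39, 54.6093) (39, 71) (21.3435, 71)]  |A|=205.0246
6. canonical 4-gon: [(30.5542, 55.6167) (39, 54.6093) (39, 71) (21.3435, 71)]
7. shoelace: 205.0246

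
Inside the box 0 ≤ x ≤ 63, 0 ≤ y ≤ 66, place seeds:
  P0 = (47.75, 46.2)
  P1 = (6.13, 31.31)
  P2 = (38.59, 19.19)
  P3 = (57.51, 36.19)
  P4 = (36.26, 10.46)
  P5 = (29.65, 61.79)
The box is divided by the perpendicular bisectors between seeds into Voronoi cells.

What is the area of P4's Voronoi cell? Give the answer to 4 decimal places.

1. box [0,63]×[0,66]: [(0, 0) (63, 0) (63, 66) (0, 66)]
2. ⊥bis P4·P0 via (42.005,28.33): [(0, 41.8341) (0, 0) (63, 0) (63, 21.5803)]  |A|=1997.5559
3. ⊥bis P4·P1 via (21.195,20.885): [(29.1965, 32.4478) (6.7426, 0) (63, 0) (63, 21.5803)]  |A|=1277.4611
4. ⊥bis P4·P2 via (37.425,14.825): [(20.1855, 19.4262) (6.7426, 0) (63, 0) (63, 7.9991)]  |A|=717.6727
5. ⊥bis P4·P3 via (46.885,23.325): [(20.1855, 19.4262) (6.7426, 0) (63, 0) (63, 7.9991)]  |A|=717.6727
6. ⊥bis P4·P5 via (32.955,36.125): [(20.1855, 19.4262) (6.7426, 0) (63, 0) (63, 7.9991)]  |A|=717.6727
7. canonical 4-gon: [(20.1855, 19.4262) (6.7426, 0) (63, 0) (63, 7.9991)]
8. shoelace: 717.6727

Area of P4's cell: 717.6727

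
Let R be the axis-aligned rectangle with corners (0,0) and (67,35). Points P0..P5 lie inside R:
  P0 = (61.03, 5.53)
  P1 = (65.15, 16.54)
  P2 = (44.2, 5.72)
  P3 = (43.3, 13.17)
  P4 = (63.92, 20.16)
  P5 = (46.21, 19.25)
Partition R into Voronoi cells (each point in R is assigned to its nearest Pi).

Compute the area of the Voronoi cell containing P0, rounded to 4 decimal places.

1. box [0,67]×[0,35]: [(0, 0) (67, 0) (67, 35) (0, 35)]
2. ⊥bis P0·P1 via (63.09,11.035): [(0, 34.6436) (0, 0) (67, 0) (67, 9.5719)]  |A|=1481.2182
3. ⊥bis P0·P2 via (52.615,5.625): [(52.7199, 14.9156) (52.5515, 0) (67, 0) (67, 9.5719)]  |A|=176.0973
4. ⊥bis P0·P3 via (52.165,9.35): [(54.3073, 14.3215) (52.6703, 10.5226) (52.5515, 0) (67, 0) (67, 9.5719)]  |A|=172.5959
5. ⊥bis P0·P4 via (62.475,12.845): [(54.3073, 14.3215) (52.6703, 10.5226) (52.5515, 0) (67, 0) (67, 9.5719)]  |A|=172.5959
6. ⊥bis P0·P5 via (53.62,12.39): [(55.1249, 14.0156) (53.3487, 12.0969) (52.6703, 10.5226) (52.5515, 0) (67, 0) (67, 9.5719)]  |A|=171.5398
7. canonical 6-gon: [(55.1249, 14.0156) (53.3487, 12.0969) (52.6703, 10.5226) (52.5515, 0) (67, 0) (67, 9.5719)]
8. shoelace: 171.5398

Area of P0's cell: 171.5398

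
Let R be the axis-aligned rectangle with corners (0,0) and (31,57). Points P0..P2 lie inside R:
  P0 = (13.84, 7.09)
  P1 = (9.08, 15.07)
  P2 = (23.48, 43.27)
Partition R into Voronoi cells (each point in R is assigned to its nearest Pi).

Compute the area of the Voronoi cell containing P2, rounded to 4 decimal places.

Area of P2's cell: 850.2661

1. box [0,31]×[0,57]: [(0, 0) (31, 0) (31, 57) (0, 57)]
2. ⊥bis P2·P0 via (18.66,25.18): [(0, 30.1519) (31, 21.8921) (31, 57) (0, 57)]  |A|=960.319
3. ⊥bis P2·P1 via (16.28,29.17): [(0, 37.4832) (30.0227, 22.1525) (31, 21.8921) (31, 57) (0, 57)]  |A|=850.2661
4. canonical 5-gon: [(0, 37.4832) (30.0227, 22.1525) (31, 21.8921) (31, 57) (0, 57)]
5. shoelace: 850.2661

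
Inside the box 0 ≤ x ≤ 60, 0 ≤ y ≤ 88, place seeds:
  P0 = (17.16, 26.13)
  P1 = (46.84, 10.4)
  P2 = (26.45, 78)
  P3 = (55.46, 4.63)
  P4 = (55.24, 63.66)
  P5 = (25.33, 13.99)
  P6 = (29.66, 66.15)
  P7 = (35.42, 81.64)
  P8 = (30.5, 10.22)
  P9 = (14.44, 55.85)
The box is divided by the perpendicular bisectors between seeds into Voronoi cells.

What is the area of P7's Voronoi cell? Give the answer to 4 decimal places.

Area of P7's cell: 342.4629

1. box [0,60]×[0,88]: [(0, 0) (60, 0) (60, 88) (0, 88)]
2. ⊥bis P7·P0 via (26.29,53.885): [(0, 62.5331) (60, 42.7961) (60, 88) (0, 88)]  |A|=2120.1242
3. ⊥bis P7·P1 via (41.13,46.02): [(0, 62.5331) (47.2278, 46.9975) (60, 49.0449) (60, 88) (0, 88)]  |A|=2080.2188
4. ⊥bis P7·P2 via (30.935,79.82): [(43.7962, 48.1263) (47.2278, 46.9975) (60, 49.0449) (60, 88) (27.6156, 88)]  |A|=971.9748
5. ⊥bis P7·P3 via (45.44,43.135): [(43.7962, 48.1263) (47.2278, 46.9975) (60, 49.0449) (60, 88) (27.6156, 88)]  |A|=971.9748
6. ⊥bis P7·P4 via (45.33,72.65): [(37.3944, 63.9023) (59.255, 88) (27.6156, 88)]  |A|=381.2188
7. ⊥bis P7·P5 via (30.375,47.815): [(37.3944, 63.9023) (59.255, 88) (27.6156, 88)]  |A|=381.2188
8. ⊥bis P7·P6 via (32.54,73.895): [(33.4814, 73.5449) (42.9484, 70.0246) (59.255, 88) (27.6156, 88)]  |A|=342.4629
9. ⊥bis P7·P8 via (32.96,45.93): [(33.4814, 73.5449) (42.9484, 70.0246) (59.255, 88) (27.6156, 88)]  |A|=342.4629
10. ⊥bis P7·P9 via (24.93,68.745): [(33.4814, 73.5449) (42.9484, 70.0246) (59.255, 88) (27.6156, 88)]  |A|=342.4629
11. canonical 4-gon: [(33.4814, 73.5449) (42.9484, 70.0246) (59.255, 88) (27.6156, 88)]
12. shoelace: 342.4629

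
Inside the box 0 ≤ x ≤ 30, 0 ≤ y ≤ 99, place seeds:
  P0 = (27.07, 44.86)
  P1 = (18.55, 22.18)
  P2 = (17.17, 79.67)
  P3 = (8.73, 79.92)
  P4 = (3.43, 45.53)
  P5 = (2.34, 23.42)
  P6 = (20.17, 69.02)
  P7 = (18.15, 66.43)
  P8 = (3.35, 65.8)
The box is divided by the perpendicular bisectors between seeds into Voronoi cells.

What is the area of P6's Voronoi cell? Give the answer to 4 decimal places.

1. box [0,30]×[0,99]: [(0, 0) (30, 0) (30, 99) (0, 99)]
2. ⊥bis P6·P0 via (23.62,56.94): [(0, 50.1942) (30, 58.7621) (30, 99) (0, 99)]  |A|=1335.6551
3. ⊥bis P6·P1 via (19.36,45.6): [(0, 50.1942) (30, 58.7621) (30, 99) (0, 99)]  |A|=1335.6551
4. ⊥bis P6·P2 via (18.67,74.345): [(0, 69.0858) (0, 50.1942) (30, 58.7621) (30, 77.5365)]  |A|=564.991
5. ⊥bis P6·P3 via (14.45,74.47): [(12.7391, 72.6743) (0, 59.3041) (0, 50.1942) (30, 58.7621) (30, 77.5365)]  |A|=502.686
6. ⊥bis P6·P4 via (11.8,57.275): [(12.7391, 72.6743) (3.6205, 63.104) (15.5173, 54.6259) (30, 58.7621) (30, 77.5365)]  |A|=394.0545
7. ⊥bis P6·P5 via (11.255,46.22): [(12.7391, 72.6743) (3.6205, 63.104) (15.5173, 54.6259) (30, 58.7621) (30, 77.5365)]  |A|=394.0545
8. ⊥bis P6·P7 via (19.16,67.725): [(12.7942, 72.6898) (30, 59.2706) (30, 77.5365)]  |A|=157.1399
9. ⊥bis P6·P8 via (11.76,67.41): [(12.7942, 72.6898) (30, 59.2706) (30, 77.5365)]  |A|=157.1399
10. canonical 3-gon: [(12.7942, 72.6898) (30, 59.2706) (30, 77.5365)]
11. shoelace: 157.1399

Area of P6's cell: 157.1399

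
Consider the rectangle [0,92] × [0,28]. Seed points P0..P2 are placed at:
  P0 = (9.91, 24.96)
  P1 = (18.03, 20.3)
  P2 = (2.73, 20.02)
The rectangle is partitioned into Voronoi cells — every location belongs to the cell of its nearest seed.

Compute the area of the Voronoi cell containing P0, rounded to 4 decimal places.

Area of P0's cell: 83.5682

1. box [0,92]×[0,28]: [(0, 0) (92, 0) (92, 28) (0, 28)]
2. ⊥bis P0·P1 via (13.97,22.63): [(0, 0) (0.9828, 0) (17.0518, 28) (0, 28)]  |A|=252.4848
3. ⊥bis P0·P2 via (6.32,22.49): [(10.4471, 16.4914) (17.0518, 28) (2.529, 28)]  |A|=83.5682
4. canonical 3-gon: [(10.4471, 16.4914) (17.0518, 28) (2.529, 28)]
5. shoelace: 83.5682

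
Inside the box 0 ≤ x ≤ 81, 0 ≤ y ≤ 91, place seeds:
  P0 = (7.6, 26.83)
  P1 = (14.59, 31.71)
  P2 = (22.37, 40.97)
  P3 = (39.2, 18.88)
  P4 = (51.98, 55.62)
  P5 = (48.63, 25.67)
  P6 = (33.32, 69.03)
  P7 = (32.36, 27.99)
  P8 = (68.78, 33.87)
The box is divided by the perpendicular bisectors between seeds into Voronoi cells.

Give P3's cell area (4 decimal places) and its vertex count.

Area of P3's cell: 668.2933 (4 vertices)

1. box [0,81]×[0,91]: [(0, 0) (81, 0) (81, 91) (0, 91)]
2. ⊥bis P3·P0 via (23.4,22.855): [(17.6501, 0) (81, 0) (81, 91) (40.5441, 91)]  |A|=4723.1657
3. ⊥bis P3·P1 via (26.895,25.295): [(21.3268, 14.6142) (17.6501, 0) (81, 0) (81, 91) (61.1492, 91)]  |A|=3936.1977
4. ⊥bis P3·P2 via (30.785,29.925): [(28.3361, 28.0592) (21.3268, 14.6142) (17.6501, 0) (81, 0) (81, 68.183)]  |A|=2710.6668
5. ⊥bis P3·P4 via (45.59,37.25): [(42.0264, 38.4896) (28.3361, 28.0592) (21.3268, 14.6142) (17.6501, 0) (81, 0) (81, 24.9326)]  |A|=1867.8557
6. ⊥bis P3·P5 via (43.915,22.275): [(35.7067, 33.6748) (28.3361, 28.0592) (21.3268, 14.6142) (17.6501, 0) (59.9539, 0)]  |A|=812.1904
7. ⊥bis P3·P6 via (36.26,43.955): [(35.7067, 33.6748) (28.3361, 28.0592) (21.3268, 14.6142) (17.6501, 0) (59.9539, 0)]  |A|=812.1904
8. ⊥bis P3·P7 via (35.78,23.435): [(40.5182, 26.9925) (20.6968, 12.1102) (17.6501, 0) (59.9539, 0)]  |A|=668.2933
9. ⊥bis P3·P8 via (53.99,26.375): [(40.5182, 26.9925) (20.6968, 12.1102) (17.6501, 0) (59.9539, 0)]  |A|=668.2933
10. canonical 4-gon: [(40.5182, 26.9925) (20.6968, 12.1102) (17.6501, 0) (59.9539, 0)]
11. shoelace: 668.2933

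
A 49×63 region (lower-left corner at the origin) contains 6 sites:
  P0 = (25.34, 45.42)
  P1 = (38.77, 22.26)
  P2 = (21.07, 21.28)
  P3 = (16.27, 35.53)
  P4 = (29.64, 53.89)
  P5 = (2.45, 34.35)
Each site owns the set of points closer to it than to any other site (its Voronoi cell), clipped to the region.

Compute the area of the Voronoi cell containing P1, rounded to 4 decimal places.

Area of P1's cell: 714.5956

1. box [0,49]×[0,63]: [(0, 0) (49, 0) (49, 63) (0, 63)]
2. ⊥bis P1·P0 via (32.055,33.84): [(0, 15.252) (0, 0) (49, 0) (49, 43.6661)]  |A|=1443.4917
3. ⊥bis P1·P2 via (29.92,21.77): [(29.3389, 32.265) (31.1253, 0) (49, 0) (49, 43.6661)]  |A|=717.6237
4. ⊥bis P1·P3 via (27.52,28.895): [(29.5952, 32.4136) (29.3534, 32.0036) (31.1253, 0) (49, 0) (49, 43.6661)]  |A|=717.5892
5. ⊥bis P1·P4 via (34.205,38.075): [(44.4659, 41.0368) (29.5952, 32.4136) (29.3534, 32.0036) (31.1253, 0) (49, 0) (49, 42.3456)]  |A|=714.5956
6. ⊥bis P1·P5 via (20.61,28.305): [(44.4659, 41.0368) (29.5952, 32.4136) (29.3534, 32.0036) (31.1253, 0) (49, 0) (49, 42.3456)]  |A|=714.5956
7. canonical 6-gon: [(44.4659, 41.0368) (29.5952, 32.4136) (29.3534, 32.0036) (31.1253, 0) (49, 0) (49, 42.3456)]
8. shoelace: 714.5956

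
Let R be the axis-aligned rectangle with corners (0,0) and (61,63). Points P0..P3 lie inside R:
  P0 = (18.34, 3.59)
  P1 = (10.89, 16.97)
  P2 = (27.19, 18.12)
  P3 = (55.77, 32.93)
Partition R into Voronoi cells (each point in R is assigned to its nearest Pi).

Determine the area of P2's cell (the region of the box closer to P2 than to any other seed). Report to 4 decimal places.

1. box [0,61]×[0,63]: [(0, 0) (61, 0) (61, 63) (0, 63)]
2. ⊥bis P2·P0 via (22.765,10.855): [(0, 24.7208) (40.5868, 0) (61, 0) (61, 63) (0, 63)]  |A|=3341.3304
3. ⊥bis P2·P1 via (19.04,17.545): [(19.3659, 12.9253) (40.5868, 0) (61, 0) (61, 63) (15.8331, 63)]  |A|=2574.2569
4. ⊥bis P2·P3 via (41.48,25.525): [(19.3659, 12.9253) (40.5868, 0) (54.7069, 0) (22.0607, 63) (15.8331, 63)]  |A|=1149.4355
5. canonical 5-gon: [(19.3659, 12.9253) (40.5868, 0) (54.7069, 0) (22.0607, 63) (15.8331, 63)]
6. shoelace: 1149.4355

Area of P2's cell: 1149.4355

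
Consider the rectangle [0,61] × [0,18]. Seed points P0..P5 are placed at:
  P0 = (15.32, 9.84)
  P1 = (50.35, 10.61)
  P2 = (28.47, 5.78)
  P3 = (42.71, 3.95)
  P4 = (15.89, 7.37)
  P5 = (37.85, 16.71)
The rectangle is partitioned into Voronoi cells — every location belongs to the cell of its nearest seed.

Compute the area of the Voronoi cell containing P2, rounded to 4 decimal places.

1. box [0,61]×[0,18]: [(0, 0) (61, 0) (61, 18) (0, 18)]
2. ⊥bis P2·P0 via (21.895,7.81): [(19.4837, 0) (61, 0) (61, 18) (25.0411, 18)]  |A|=697.2767
3. ⊥bis P2·P1 via (39.41,8.195): [(19.4837, 0) (41.219, 0) (37.2456, 18) (25.0411, 18)]  |A|=305.458
4. ⊥bis P2·P3 via (35.59,4.865): [(19.4837, 0) (34.9648, 0) (37.2661, 17.9071) (37.2456, 18) (25.0411, 18)]  |A|=249.4603
5. ⊥bis P2·P4 via (22.18,6.575): [(22.6418, 10.2289) (21.349, 0) (34.9648, 0) (37.2661, 17.9071) (37.2456, 18) (25.0411, 18)]  |A|=239.9204
6. ⊥bis P2·P5 via (33.16,11.245): [(22.6418, 10.2289) (21.349, 0) (34.9648, 0) (36.0871, 8.733) (25.2888, 18) (25.0411, 18)]  |A|=184.3699
7. canonical 6-gon: [(22.6418, 10.2289) (21.349, 0) (34.9648, 0) (36.0871, 8.733) (25.2888, 18) (25.0411, 18)]
8. shoelace: 184.3699

Area of P2's cell: 184.3699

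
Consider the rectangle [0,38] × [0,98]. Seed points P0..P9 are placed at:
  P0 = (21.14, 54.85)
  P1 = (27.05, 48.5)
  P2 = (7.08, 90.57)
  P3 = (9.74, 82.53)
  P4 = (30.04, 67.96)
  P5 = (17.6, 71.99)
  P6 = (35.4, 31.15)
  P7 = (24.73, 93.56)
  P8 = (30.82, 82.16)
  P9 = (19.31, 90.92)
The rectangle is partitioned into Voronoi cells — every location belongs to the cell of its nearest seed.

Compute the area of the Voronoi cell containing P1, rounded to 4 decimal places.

1. box [0,38]×[0,98]: [(0, 0) (38, 0) (38, 98) (0, 98)]
2. ⊥bis P1·P0 via (24.095,51.675): [(0, 29.2496) (0, 0) (38, 0) (38, 64.6165)]  |A|=1783.4555
3. ⊥bis P1·P2 via (17.065,69.535): [(0, 29.2496) (0, 0) (38, 0) (38, 64.6165)]  |A|=1783.4555
4. ⊥bis P1·P3 via (18.395,65.515): [(0, 29.2496) (0, 0) (38, 0) (38, 64.6165)]  |A|=1783.4555
5. ⊥bis P1·P4 via (28.545,58.23): [(30.7706, 57.888) (0, 29.2496) (0, 0) (38, 0) (38, 56.7773)]  |A|=1755.119
6. ⊥bis P1·P5 via (22.325,60.245): [(30.7706, 57.888) (0, 29.2496) (0, 0) (38, 0) (38, 56.7773)]  |A|=1755.119
7. ⊥bis P1·P6 via (31.225,39.825): [(30.7706, 57.888) (0, 29.2496) (0, 24.7974) (38, 43.0856) (38, 56.7773)]  |A|=465.342
8. ⊥bis P1·P7 via (25.89,71.03): [(30.7706, 57.888) (0, 29.2496) (0, 24.7974) (38, 43.0856) (38, 56.7773)]  |A|=465.342
9. ⊥bis P1·P8 via (28.935,65.33): [(30.7706, 57.888) (0, 29.2496) (0, 24.7974) (38, 43.0856) (38, 56.7773)]  |A|=465.342
10. ⊥bis P1·P9 via (23.18,69.71): [(30.7706, 57.888) (0, 29.2496) (0, 24.7974) (38, 43.0856) (38, 56.7773)]  |A|=465.342
11. canonical 5-gon: [(30.7706, 57.888) (0, 29.2496) (0, 24.7974) (38, 43.0856) (38, 56.7773)]
12. shoelace: 465.342

Area of P1's cell: 465.3420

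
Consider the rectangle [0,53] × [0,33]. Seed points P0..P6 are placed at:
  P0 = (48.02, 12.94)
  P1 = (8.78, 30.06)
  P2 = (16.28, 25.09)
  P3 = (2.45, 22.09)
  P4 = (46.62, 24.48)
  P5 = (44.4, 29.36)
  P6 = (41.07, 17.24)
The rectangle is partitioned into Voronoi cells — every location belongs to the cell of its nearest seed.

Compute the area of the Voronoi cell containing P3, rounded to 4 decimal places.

Area of P3's cell: 311.4530

1. box [0,53]×[0,33]: [(0, 0) (53, 0) (53, 33) (0, 33)]
2. ⊥bis P3·P0 via (25.235,17.515): [(0, 0) (21.7182, 0) (28.3442, 33) (0, 33)]  |A|=826.0295
3. ⊥bis P3·P1 via (5.615,26.075): [(0, 30.5346) (0, 0) (21.7182, 0) (24.0188, 11.4581)]  |A|=491.1277
4. ⊥bis P3·P2 via (9.365,23.59): [(9.4943, 22.994) (0, 30.5346) (0, 0) (14.4821, 0)]  |A|=311.453
5. ⊥bis P3·P4 via (24.535,23.285): [(9.4943, 22.994) (0, 30.5346) (0, 0) (14.4821, 0)]  |A|=311.453
6. ⊥bis P3·P5 via (23.425,25.725): [(9.4943, 22.994) (0, 30.5346) (0, 0) (14.4821, 0)]  |A|=311.453
7. ⊥bis P3·P6 via (21.76,19.665): [(9.4943, 22.994) (0, 30.5346) (0, 0) (14.4821, 0)]  |A|=311.453
8. canonical 4-gon: [(9.4943, 22.994) (0, 30.5346) (0, 0) (14.4821, 0)]
9. shoelace: 311.453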